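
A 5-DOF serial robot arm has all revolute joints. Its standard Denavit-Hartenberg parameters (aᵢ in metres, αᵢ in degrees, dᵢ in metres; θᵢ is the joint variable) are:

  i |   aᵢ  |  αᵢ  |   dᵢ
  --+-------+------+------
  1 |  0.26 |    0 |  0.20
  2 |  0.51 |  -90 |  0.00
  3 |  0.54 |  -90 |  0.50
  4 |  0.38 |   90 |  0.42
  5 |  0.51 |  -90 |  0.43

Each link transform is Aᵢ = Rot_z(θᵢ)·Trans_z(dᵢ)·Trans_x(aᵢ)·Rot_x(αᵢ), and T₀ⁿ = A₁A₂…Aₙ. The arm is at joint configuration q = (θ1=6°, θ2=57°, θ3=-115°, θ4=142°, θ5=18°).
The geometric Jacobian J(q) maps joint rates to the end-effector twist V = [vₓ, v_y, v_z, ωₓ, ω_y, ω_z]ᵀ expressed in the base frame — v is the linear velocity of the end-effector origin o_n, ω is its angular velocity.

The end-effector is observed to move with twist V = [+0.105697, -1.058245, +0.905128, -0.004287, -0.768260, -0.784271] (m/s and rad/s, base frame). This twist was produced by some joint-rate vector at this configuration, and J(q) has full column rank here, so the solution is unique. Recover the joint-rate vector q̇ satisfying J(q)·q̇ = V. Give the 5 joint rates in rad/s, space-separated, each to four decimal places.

-0.2440 0.1290 -0.7500 -0.9050 -0.5140

o_n = [1.0351, 0.7331, 0.5556]
J₁: ẑ×o_n = [-0.7331, 1.0351, 0.0000], ω = ẑ
J2: z=[0.0000, 0.0000, 1.0000] o=[0.2586, 0.0272, 0.2000] → [-0.7059, 0.7765, 0.0000, 0.0000, 0.0000, 1.0000]
J3: z=[-0.8910, 0.4540, 0.0000] o=[0.4901, 0.4816, 0.2000] → [0.1615, 0.3169, -0.4715, -0.8910, 0.4540, 0.0000]
J4: z=[0.4115, 0.8075, 0.4226] o=[-0.0590, 0.5052, 0.6894] → [-0.2043, 0.5174, -0.7898, 0.4115, 0.8075, 0.4226]
J5: z=[0.5840, -0.5896, 0.5580] o=[0.3797, 0.8510, 0.5955] → [0.0893, 0.3890, 0.3175, 0.5840, -0.5896, 0.5580]
q̇ = J⁺·V = [-0.2440, 0.1290, -0.7500, -0.9050, -0.5140]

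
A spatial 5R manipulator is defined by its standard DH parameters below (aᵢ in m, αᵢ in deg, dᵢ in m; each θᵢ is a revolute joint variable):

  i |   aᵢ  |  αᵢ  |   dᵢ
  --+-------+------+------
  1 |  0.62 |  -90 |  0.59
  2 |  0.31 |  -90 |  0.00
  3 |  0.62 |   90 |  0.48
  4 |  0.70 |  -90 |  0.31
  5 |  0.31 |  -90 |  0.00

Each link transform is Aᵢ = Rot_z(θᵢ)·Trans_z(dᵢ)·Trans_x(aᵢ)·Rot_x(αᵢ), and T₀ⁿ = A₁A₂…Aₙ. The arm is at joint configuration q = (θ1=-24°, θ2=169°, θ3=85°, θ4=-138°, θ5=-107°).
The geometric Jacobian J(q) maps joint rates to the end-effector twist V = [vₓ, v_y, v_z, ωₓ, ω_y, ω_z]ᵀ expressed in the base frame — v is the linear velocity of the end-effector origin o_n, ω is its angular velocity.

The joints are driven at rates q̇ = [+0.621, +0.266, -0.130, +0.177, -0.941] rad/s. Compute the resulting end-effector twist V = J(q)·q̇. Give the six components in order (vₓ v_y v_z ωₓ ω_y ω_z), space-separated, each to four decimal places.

-0.0995 -0.3882 0.3595 0.1614 0.9228 1.1567

o_n = [-0.3253, 0.0204, 0.4837]
J₁: ẑ×o_n = [-0.0204, -0.3253, 0.0000], ω = ẑ
J2: z=[0.4067, 0.9135, 0.0000] o=[0.5664, -0.2522, 0.5900] → [-0.0971, 0.0432, 0.9254, 0.4067, 0.9135, 0.0000]
J3: z=[-0.1743, 0.0776, 0.9816] o=[0.2884, -0.1284, 0.5308] → [-0.1497, -0.6106, 0.0217, -0.1743, 0.0776, 0.9816]
J4: z=[-0.8579, 0.4774, -0.1901] o=[-0.0949, -0.6338, 0.9917] → [-0.1181, -0.3920, -0.4513, -0.8579, 0.4774, -0.1901]
J5: z=[-0.1939, -0.6433, -0.7406] o=[-0.0278, -0.0669, 0.4817] → [0.0633, 0.2207, -0.2083, -0.1939, -0.6433, -0.7406]
V = J·q̇ = [-0.0995, -0.3882, 0.3595, 0.1614, 0.9228, 1.1567]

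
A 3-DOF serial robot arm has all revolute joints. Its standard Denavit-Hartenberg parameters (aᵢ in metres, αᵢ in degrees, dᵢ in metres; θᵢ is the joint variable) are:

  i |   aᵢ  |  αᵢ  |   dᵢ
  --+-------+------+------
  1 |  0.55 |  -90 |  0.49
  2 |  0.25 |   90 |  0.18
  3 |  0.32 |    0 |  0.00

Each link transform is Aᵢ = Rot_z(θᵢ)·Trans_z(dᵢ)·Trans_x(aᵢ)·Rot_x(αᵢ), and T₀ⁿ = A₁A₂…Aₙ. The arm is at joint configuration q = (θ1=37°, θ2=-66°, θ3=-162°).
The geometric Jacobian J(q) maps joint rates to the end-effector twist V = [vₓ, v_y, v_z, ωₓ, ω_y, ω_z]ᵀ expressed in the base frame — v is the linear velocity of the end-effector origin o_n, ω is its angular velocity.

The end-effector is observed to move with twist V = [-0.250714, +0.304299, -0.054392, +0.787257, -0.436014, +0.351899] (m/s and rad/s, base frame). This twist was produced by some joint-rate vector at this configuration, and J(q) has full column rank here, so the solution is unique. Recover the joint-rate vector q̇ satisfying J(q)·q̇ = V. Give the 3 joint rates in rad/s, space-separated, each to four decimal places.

o_n = [0.3728, 0.3825, 0.4404]
J₁: ẑ×o_n = [-0.3825, 0.3728, 0.0000], ω = ẑ
J2: z=[-0.6018, 0.7986, 0.0000] o=[0.4392, 0.3310, 0.4900] → [-0.0396, -0.0299, 0.0221, -0.6018, 0.7986, 0.0000]
J3: z=[-0.7296, -0.5498, 0.4067] o=[0.4121, 0.5359, 0.7184] → [0.2153, -0.2189, 0.0903, -0.7296, -0.5498, 0.4067]
q̇ = J⁺·V = [0.5150, -0.8220, -0.4010]

0.5150 -0.8220 -0.4010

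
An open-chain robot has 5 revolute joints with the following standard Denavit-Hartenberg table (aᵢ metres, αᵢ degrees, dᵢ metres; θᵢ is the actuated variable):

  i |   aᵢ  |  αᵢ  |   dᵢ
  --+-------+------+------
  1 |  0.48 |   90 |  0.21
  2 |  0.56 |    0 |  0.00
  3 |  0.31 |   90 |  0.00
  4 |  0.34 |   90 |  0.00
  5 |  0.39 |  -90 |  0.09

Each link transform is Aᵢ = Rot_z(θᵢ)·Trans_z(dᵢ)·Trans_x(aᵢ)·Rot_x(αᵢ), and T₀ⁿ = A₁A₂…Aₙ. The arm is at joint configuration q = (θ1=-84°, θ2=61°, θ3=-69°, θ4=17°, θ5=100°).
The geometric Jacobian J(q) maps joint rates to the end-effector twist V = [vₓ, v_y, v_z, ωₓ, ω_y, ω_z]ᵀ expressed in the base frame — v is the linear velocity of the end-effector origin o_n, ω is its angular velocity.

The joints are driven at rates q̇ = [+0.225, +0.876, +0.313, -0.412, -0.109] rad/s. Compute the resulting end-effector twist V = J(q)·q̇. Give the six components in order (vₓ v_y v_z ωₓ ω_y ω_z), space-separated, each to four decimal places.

o_n = [0.1412, -1.2812, 0.2364]
J₁: ẑ×o_n = [1.2812, 0.1412, -0.0000], ω = ẑ
J2: z=[-0.9945, -0.1045, 0.0000] o=[0.0502, -0.4774, 0.2100] → [-0.0028, 0.0263, 0.8089, -0.9945, -0.1045, 0.0000]
J3: z=[-0.9945, -0.1045, 0.0000] o=[0.0786, -0.7474, 0.6998] → [0.0484, -0.4608, 0.5374, -0.9945, -0.1045, 0.0000]
J4: z=[-0.0145, 0.1384, -0.9903] o=[0.1106, -1.0527, 0.6566] → [-0.2845, -0.0363, -0.0009, -0.0145, 0.1384, -0.9903]
J5: z=[0.9813, -0.1880, -0.0407] o=[0.0454, -1.3833, 0.6114] → [0.0746, 0.3641, 0.1182, 0.9813, -0.1880, -0.0407]
V = J·q̇ = [0.4101, -0.1142, 0.8643, -1.2835, -0.1608, 0.6374]

0.4101 -0.1142 0.8643 -1.2835 -0.1608 0.6374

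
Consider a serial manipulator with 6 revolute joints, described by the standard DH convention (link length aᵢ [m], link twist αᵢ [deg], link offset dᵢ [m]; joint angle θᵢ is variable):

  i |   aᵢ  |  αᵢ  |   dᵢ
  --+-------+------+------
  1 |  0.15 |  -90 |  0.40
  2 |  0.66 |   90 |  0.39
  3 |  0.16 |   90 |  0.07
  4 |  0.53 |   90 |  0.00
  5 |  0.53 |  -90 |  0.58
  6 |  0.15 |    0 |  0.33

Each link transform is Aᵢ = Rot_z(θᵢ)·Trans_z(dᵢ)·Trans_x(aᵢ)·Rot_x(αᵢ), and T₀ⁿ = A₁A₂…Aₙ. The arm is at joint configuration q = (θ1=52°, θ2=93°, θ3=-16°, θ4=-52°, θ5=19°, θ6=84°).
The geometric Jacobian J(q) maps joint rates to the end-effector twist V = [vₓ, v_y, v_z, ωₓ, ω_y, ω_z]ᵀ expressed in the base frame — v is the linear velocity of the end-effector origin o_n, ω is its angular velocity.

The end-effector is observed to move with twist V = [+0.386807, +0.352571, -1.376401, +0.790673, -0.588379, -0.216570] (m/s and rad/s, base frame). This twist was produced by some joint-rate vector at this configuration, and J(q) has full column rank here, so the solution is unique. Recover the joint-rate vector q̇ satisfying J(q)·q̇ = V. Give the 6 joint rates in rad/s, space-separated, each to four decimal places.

-0.0780 -0.6190 0.0100 0.6840 -0.1960 -0.3910

o_n = [-0.3615, -0.7721, -0.4577]
J₁: ẑ×o_n = [0.7721, -0.3615, 0.0000], ω = ẑ
J2: z=[-0.7880, 0.6157, 0.0000] o=[0.0923, 0.1182, 0.4000] → [-0.5281, -0.6759, 0.9810, -0.7880, 0.6157, 0.0000]
J3: z=[0.6148, 0.7869, -0.0523] o=[-0.2362, 0.3311, -0.2591] → [-0.2141, 0.1287, -0.5797, 0.6148, 0.7869, -0.0523]
J4: z=[0.7664, -0.5804, 0.2753] o=[-0.1634, 0.3527, -0.4164] → [0.3336, -0.0228, -0.9770, 0.7664, -0.5804, 0.2753]
J5: z=[-0.5253, -0.3195, 0.7887] o=[-0.3594, -0.0443, -0.7077] → [0.4942, 0.1296, 0.3817, -0.5253, -0.3195, 0.7887]
J6: z=[0.8450, -0.3050, 0.4392] o=[-0.7172, -0.7051, -0.4783] → [0.0232, 0.1388, 0.0518, 0.8450, -0.3050, 0.4392]
q̇ = J⁺·V = [-0.0780, -0.6190, 0.0100, 0.6840, -0.1960, -0.3910]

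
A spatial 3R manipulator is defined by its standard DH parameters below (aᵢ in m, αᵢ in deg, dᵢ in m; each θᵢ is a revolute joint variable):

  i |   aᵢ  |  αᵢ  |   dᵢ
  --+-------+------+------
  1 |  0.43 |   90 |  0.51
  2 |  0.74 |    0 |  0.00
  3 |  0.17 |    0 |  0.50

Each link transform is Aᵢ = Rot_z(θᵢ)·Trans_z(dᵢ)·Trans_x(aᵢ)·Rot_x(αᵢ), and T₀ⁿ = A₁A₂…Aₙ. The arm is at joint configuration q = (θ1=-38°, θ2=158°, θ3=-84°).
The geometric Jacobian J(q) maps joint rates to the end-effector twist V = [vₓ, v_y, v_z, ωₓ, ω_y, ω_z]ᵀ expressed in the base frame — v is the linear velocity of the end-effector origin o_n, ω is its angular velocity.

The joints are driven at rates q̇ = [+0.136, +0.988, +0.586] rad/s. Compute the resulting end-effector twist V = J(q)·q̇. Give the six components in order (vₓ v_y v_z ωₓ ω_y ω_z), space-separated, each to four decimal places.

o_n = [-0.4727, -0.2652, 0.9506]
J₁: ẑ×o_n = [0.2652, -0.4727, 0.0000], ω = ẑ
J2: z=[-0.6157, -0.7880, 0.0000] o=[0.3388, -0.2647, 0.5100] → [-0.3472, 0.2713, -0.6393, -0.6157, -0.7880, 0.0000]
J3: z=[-0.6157, -0.7880, 0.0000] o=[-0.2018, 0.1577, 0.7872] → [-0.1288, 0.1006, 0.0469, -0.6157, -0.7880, 0.0000]
V = J·q̇ = [-0.3824, 0.2627, -0.6041, -0.9691, -1.2403, 0.1360]

-0.3824 0.2627 -0.6041 -0.9691 -1.2403 0.1360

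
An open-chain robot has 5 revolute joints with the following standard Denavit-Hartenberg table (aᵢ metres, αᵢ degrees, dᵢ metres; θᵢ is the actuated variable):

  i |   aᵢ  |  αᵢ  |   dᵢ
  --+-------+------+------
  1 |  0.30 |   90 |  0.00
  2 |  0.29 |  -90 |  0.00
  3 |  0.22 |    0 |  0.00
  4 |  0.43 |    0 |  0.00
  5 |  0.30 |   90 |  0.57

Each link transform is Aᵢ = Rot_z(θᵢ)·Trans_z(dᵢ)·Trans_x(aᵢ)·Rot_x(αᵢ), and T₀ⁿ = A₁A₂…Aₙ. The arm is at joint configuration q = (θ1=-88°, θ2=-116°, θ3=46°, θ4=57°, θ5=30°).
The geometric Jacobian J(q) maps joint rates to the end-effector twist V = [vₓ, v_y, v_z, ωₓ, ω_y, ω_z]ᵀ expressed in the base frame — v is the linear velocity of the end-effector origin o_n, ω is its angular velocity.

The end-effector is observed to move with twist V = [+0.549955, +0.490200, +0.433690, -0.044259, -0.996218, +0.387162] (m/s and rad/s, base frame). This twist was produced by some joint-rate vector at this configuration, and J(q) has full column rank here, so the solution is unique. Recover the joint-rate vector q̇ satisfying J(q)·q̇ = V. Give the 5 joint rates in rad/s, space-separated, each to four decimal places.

0.8720 0.0790 0.9770 -0.8680 0.9970

o_n = [0.8223, -0.7220, -0.3770]
J₁: ẑ×o_n = [0.7220, 0.8223, -0.0000], ω = ẑ
J2: z=[-0.9994, -0.0349, 0.0000] o=[0.0105, -0.2998, 0.0000] → [0.0132, -0.3768, 0.4503, -0.9994, -0.0349, 0.0000]
J3: z=[0.0314, -0.8982, -0.4384] o=[0.0060, -0.1728, -0.2607] → [-0.1362, -0.3542, 0.7160, 0.0314, -0.8982, -0.4384]
J4: z=[0.0314, -0.8982, -0.4384] o=[0.1619, -0.1003, -0.3980] → [-0.2914, -0.2902, 0.5738, 0.0314, -0.8982, -0.4384]
J5: z=[0.0314, -0.8982, -0.4384] o=[0.5821, -0.1280, -0.3111] → [-0.2011, -0.1033, 0.1972, 0.0314, -0.8982, -0.4384]
q̇ = J⁺·V = [0.8720, 0.0790, 0.9770, -0.8680, 0.9970]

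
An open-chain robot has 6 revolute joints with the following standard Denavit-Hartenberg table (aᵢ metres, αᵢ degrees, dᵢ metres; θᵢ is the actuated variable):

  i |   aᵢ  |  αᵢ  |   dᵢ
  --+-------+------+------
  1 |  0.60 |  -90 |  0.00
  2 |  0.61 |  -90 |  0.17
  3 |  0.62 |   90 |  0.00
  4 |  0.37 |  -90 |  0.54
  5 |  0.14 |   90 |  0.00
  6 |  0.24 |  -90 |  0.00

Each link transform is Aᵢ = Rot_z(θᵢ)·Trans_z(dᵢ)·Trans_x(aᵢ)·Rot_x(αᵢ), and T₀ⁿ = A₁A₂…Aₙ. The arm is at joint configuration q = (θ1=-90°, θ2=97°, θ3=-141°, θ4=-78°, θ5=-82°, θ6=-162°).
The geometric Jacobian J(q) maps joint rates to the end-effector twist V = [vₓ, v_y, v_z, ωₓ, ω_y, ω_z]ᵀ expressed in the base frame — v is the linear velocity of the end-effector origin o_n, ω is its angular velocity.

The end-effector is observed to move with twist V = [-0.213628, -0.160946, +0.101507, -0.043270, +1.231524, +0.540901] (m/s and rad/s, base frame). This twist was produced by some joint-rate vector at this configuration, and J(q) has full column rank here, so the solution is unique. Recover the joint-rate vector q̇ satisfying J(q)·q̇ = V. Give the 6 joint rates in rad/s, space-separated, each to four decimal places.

o_n = [0.2096, -0.9819, 0.1124]
J₁: ẑ×o_n = [0.9819, 0.2096, -0.0000], ω = ẑ
J2: z=[1.0000, 0.0000, 0.0000] o=[0.0000, -0.6000, 0.0000] → [0.0000, -0.1124, -0.3819, 1.0000, 0.0000, 0.0000]
J3: z=[-0.0000, 0.9925, 0.1219] o=[0.1700, -0.5257, -0.6055] → [0.7681, 0.0048, -0.0393, -0.0000, 0.9925, 0.1219]
J4: z=[-0.7771, -0.0767, 0.6246] o=[0.5602, -0.5844, -0.1272] → [0.2299, -0.0328, 0.2820, -0.7771, -0.0767, 0.6246]
J5: z=[0.6156, 0.1137, 0.7798] o=[0.1889, -0.9923, 0.2253] → [-0.0210, 0.0856, 0.0041, 0.6156, 0.1137, 0.7798]
J6: z=[-0.2377, 0.9702, 0.0462] o=[0.0837, -1.0222, 0.3127] → [-0.1962, -0.0418, -0.1317, -0.2377, 0.9702, 0.0462]
q̇ = J⁺·V = [-0.8730, 0.1460, 0.7270, 0.8690, 0.9750, 0.4800]

-0.8730 0.1460 0.7270 0.8690 0.9750 0.4800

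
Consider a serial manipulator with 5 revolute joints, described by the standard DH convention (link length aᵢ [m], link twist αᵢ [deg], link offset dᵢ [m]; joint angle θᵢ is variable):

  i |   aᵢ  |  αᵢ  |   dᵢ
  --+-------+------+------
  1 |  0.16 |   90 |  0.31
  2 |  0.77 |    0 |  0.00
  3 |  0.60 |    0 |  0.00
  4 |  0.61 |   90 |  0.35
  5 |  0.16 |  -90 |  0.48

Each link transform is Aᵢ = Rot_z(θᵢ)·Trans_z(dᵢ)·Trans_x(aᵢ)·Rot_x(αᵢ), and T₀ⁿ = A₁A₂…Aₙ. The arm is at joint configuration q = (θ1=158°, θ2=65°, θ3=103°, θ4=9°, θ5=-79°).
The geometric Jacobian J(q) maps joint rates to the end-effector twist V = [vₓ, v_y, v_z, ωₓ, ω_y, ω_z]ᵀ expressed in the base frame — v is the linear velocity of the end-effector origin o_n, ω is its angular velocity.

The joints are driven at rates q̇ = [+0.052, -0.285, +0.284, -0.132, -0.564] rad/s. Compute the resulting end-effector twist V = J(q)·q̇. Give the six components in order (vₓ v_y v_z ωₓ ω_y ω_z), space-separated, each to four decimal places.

-0.3316 0.1556 -0.0151 -0.0225 -0.1344 -0.5112

o_n = [0.7361, -0.0893, 1.6455]
J₁: ẑ×o_n = [0.0893, 0.7361, -0.0000], ω = ẑ
J2: z=[0.3746, 0.9272, 0.0000] o=[-0.1483, 0.0599, 0.3100] → [1.2382, -0.5003, -0.8760, 0.3746, 0.9272, 0.0000]
J3: z=[0.3746, 0.9272, 0.0000] o=[-0.4501, 0.1818, 1.0079] → [0.5912, -0.2389, -1.2014, 0.3746, 0.9272, 0.0000]
J4: z=[0.3746, 0.9272, 0.0000] o=[0.0941, -0.0380, 1.1326] → [0.4755, -0.1921, -0.6145, 0.3746, 0.9272, 0.0000]
J5: z=[-0.0485, 0.0196, 0.9986] o=[0.7900, 0.0583, 1.1645] → [0.1569, -0.0304, 0.0082, -0.0485, 0.0196, 0.9986]
V = J·q̇ = [-0.3316, 0.1556, -0.0151, -0.0225, -0.1344, -0.5112]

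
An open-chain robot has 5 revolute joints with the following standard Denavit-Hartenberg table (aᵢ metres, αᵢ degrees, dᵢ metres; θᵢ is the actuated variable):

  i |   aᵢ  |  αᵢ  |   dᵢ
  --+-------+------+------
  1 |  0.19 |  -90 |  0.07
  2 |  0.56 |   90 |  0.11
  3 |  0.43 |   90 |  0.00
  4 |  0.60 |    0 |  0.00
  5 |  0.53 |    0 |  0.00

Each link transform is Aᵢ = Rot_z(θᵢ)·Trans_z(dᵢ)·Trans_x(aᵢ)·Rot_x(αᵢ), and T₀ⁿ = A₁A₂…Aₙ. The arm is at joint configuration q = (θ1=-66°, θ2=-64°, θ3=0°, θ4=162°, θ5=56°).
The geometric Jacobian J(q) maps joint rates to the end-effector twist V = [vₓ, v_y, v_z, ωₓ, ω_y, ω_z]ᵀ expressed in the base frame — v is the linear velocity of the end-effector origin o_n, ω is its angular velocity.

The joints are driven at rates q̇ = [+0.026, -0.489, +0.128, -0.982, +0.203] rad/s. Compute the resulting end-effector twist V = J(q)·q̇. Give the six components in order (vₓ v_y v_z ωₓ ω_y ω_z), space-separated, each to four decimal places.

o_n = [0.2296, -0.2452, 0.0098]
J₁: ẑ×o_n = [0.2452, 0.2296, -0.0000], ω = ẑ
J2: z=[0.9135, 0.4067, 0.0000] o=[0.0773, -0.1736, 0.0700] → [-0.0245, 0.0550, -0.1274, 0.9135, 0.4067, 0.0000]
J3: z=[-0.3656, 0.8211, 0.4384] o=[0.2776, -0.3531, 0.5733] → [-0.5100, -0.2271, 0.0000, -0.3656, 0.8211, 0.4384]
J4: z=[-0.9135, -0.4067, -0.0000] o=[0.3543, -0.5253, 0.9598] → [0.3864, -0.8679, -0.3066, -0.9135, -0.4067, -0.0000]
J5: z=[-0.9135, -0.4067, -0.0000] o=[0.1848, -0.1445, 0.5282] → [0.2109, -0.4736, 0.1102, -0.9135, -0.4067, -0.0000]
V = J·q̇ = [-0.3836, 0.7061, 0.3857, 0.2181, 0.2231, 0.0821]

-0.3836 0.7061 0.3857 0.2181 0.2231 0.0821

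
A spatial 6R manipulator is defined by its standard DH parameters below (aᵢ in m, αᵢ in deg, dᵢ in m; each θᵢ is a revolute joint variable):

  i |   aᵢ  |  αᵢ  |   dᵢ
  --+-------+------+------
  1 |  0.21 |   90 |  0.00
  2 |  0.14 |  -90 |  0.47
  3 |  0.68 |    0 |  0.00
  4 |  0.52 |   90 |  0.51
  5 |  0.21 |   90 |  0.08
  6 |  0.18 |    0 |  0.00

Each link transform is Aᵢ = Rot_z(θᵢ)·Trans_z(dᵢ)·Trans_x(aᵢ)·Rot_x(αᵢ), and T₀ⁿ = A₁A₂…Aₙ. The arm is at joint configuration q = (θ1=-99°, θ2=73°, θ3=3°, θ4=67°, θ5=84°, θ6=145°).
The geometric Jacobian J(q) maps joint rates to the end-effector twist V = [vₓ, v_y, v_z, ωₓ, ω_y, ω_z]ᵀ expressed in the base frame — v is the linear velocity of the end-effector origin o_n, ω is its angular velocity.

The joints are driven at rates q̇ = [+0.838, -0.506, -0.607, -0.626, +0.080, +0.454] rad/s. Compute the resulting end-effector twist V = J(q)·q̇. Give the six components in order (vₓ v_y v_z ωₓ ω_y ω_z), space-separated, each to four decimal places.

-0.9498 -0.7002 0.5569 0.6897 -1.4170 0.6832

o_n = [-0.0031, -0.0048, 1.2875]
J₁: ẑ×o_n = [0.0048, -0.0031, 0.0000], ω = ẑ
J2: z=[-0.9877, 0.1564, 0.0000] o=[-0.0329, -0.2074, 0.0000] → [0.2014, 1.2716, -0.2047, -0.9877, 0.1564, 0.0000]
J3: z=[0.1496, 0.9445, 0.2924] o=[-0.5035, -0.1743, 0.1339] → [1.0400, -0.0263, -0.4473, 0.1496, 0.9445, 0.2924]
J4: z=[0.1496, 0.9445, 0.2924] o=[-0.4994, -0.3760, 0.7833] → [0.3677, 0.0697, -0.4132, 0.1496, 0.9445, 0.2924]
J5: z=[-0.3808, -0.2179, 0.8986] o=[0.0514, -0.0221, 1.1025] → [-0.0558, 0.0215, -0.0184, -0.3808, -0.2179, 0.8986]
J6: z=[0.8918, -0.3432, 0.2947] o=[0.0722, 0.1524, 1.2426] → [0.0309, -0.0622, -0.1661, 0.8918, -0.3432, 0.2947]
V = J·q̇ = [-0.9498, -0.7002, 0.5569, 0.6897, -1.4170, 0.6832]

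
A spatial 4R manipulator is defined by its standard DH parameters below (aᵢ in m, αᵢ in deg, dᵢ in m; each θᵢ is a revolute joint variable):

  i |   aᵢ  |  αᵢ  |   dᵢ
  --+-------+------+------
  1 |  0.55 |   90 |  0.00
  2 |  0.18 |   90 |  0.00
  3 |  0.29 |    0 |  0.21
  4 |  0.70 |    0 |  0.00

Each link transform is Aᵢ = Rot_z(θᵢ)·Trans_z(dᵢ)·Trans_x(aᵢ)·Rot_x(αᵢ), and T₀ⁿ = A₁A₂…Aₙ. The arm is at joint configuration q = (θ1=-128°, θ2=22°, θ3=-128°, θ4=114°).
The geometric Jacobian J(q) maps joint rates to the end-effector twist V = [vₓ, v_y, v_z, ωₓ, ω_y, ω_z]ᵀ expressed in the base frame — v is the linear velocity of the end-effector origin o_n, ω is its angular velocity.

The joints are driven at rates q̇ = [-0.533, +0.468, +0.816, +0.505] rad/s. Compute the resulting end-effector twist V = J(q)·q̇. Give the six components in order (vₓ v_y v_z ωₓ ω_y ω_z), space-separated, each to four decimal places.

o_n = [-0.4621, -1.2377, 0.0603]
J₁: ẑ×o_n = [1.2377, -0.4621, 0.0000], ω = ẑ
J2: z=[-0.7880, 0.6157, 0.0000] o=[-0.3386, -0.4334, 0.0000] → [0.0371, 0.0475, 0.7098, -0.7880, 0.6157, 0.0000]
J3: z=[-0.2306, -0.2952, -0.9272] o=[-0.4414, -0.5649, 0.0674] → [-0.6216, 0.0175, 0.1490, -0.2306, -0.2952, -0.9272]
J4: z=[-0.2306, -0.2952, -0.9272] o=[-0.2078, -0.6372, -0.1942] → [-0.6319, 0.2944, 0.0634, -0.2306, -0.2952, -0.9272]
V = J·q̇ = [-1.4687, 0.4315, 0.4858, -0.6735, -0.1018, -1.7578]

-1.4687 0.4315 0.4858 -0.6735 -0.1018 -1.7578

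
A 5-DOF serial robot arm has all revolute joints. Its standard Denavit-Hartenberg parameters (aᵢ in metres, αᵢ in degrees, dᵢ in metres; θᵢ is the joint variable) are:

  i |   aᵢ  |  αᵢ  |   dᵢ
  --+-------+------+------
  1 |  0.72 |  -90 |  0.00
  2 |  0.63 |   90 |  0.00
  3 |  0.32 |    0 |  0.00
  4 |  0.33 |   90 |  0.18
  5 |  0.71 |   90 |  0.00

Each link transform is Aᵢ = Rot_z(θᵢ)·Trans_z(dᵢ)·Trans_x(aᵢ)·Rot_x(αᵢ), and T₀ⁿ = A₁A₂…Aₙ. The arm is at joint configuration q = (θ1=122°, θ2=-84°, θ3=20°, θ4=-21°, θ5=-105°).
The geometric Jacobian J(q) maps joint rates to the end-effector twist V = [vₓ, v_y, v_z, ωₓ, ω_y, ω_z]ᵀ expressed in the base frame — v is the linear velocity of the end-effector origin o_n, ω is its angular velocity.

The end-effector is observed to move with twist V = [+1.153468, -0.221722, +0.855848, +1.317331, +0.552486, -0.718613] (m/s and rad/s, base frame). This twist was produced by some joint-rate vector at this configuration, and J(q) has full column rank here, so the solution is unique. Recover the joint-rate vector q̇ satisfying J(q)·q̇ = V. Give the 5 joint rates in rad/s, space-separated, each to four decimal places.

o_n = [-0.7984, 1.0760, 1.0181]
J₁: ẑ×o_n = [-1.0760, -0.7984, 0.0000], ω = ẑ
J2: z=[-0.8480, -0.5299, 0.0000] o=[-0.3815, 0.6106, 0.0000] → [-0.5395, 0.8634, -0.6156, -0.8480, -0.5299, 0.0000]
J3: z=[0.5270, -0.8434, 0.1045] o=[-0.4164, 0.6664, 0.6265] → [-0.3731, -0.2463, -0.1063, 0.5270, -0.8434, 0.1045]
J4: z=[0.5270, -0.8434, 0.1045] o=[-0.5259, 0.6351, 0.9256] → [-0.1241, -0.0773, 0.0025, 0.5270, -0.8434, 0.1045]
J5: z=[0.8489, 0.5283, -0.0174] o=[-0.4444, 0.5156, 1.2726] → [-0.1247, 0.2221, 0.6627, 0.8489, 0.5283, -0.0174]
q̇ = J⁺·V = [-0.7350, -0.9690, 0.3080, -0.0780, 0.4410]

-0.7350 -0.9690 0.3080 -0.0780 0.4410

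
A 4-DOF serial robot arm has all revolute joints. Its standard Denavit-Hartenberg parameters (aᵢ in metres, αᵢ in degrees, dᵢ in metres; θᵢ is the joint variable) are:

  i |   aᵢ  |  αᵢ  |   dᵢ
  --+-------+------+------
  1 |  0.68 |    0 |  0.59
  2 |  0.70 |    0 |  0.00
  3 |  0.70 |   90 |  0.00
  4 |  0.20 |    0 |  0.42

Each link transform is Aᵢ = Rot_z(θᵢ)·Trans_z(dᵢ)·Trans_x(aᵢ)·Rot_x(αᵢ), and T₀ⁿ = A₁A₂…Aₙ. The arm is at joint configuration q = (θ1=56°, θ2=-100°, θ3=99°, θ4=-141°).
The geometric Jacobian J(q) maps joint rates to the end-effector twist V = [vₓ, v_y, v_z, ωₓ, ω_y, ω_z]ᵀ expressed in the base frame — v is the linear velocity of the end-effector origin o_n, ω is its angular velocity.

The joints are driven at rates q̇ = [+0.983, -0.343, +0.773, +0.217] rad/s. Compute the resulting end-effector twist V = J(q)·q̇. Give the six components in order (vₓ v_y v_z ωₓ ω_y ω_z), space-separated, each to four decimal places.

o_n = [1.5402, 0.2827, 0.4641]
J₁: ẑ×o_n = [-0.2827, 1.5402, 0.0000], ω = ẑ
J2: z=[0.0000, 0.0000, 1.0000] o=[0.3803, 0.5637, 0.5900] → [0.2811, 1.1599, -0.0000, 0.0000, 0.0000, 1.0000]
J3: z=[0.0000, 0.0000, 1.0000] o=[0.8838, 0.0775, 0.5900] → [-0.2052, 0.6564, 0.0000, 0.0000, 0.0000, 1.0000]
J4: z=[0.8192, -0.5736, 0.0000] o=[1.2853, 0.6509, 0.5900] → [0.0722, 0.1031, -0.1554, 0.8192, -0.5736, 0.0000]
V = J·q̇ = [-0.5172, 1.6459, -0.0337, 0.1778, -0.1245, 1.4130]

-0.5172 1.6459 -0.0337 0.1778 -0.1245 1.4130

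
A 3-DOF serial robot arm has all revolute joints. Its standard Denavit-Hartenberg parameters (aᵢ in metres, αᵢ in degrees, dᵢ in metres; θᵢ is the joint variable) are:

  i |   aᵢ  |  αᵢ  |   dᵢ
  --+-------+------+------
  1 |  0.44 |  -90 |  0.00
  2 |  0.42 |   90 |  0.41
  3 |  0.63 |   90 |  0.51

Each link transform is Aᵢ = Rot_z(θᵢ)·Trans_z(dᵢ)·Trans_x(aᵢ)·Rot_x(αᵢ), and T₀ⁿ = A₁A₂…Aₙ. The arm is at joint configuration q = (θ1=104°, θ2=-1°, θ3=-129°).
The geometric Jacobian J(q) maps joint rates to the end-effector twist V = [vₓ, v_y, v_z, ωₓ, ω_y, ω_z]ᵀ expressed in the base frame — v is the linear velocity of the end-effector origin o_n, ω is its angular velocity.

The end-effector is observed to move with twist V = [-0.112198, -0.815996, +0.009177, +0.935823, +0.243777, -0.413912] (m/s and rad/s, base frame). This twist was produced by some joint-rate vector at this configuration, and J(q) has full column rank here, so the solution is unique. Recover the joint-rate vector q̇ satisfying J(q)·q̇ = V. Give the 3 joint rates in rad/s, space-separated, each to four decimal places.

o_n = [-0.0327, 0.4604, 0.5103]
J₁: ẑ×o_n = [-0.4604, -0.0327, 0.0000], ω = ẑ
J2: z=[-0.9703, -0.2419, 0.0000] o=[-0.1064, 0.4269, 0.0000] → [-0.1235, 0.4952, -0.0146, -0.9703, -0.2419, 0.0000]
J3: z=[0.0042, -0.0169, 0.9998] o=[-0.6059, 0.7352, 0.0073] → [0.2663, 0.5709, 0.0085, 0.0042, -0.0169, 0.9998]
q̇ = J⁺·V = [0.1670, -0.9670, -0.5810]

0.1670 -0.9670 -0.5810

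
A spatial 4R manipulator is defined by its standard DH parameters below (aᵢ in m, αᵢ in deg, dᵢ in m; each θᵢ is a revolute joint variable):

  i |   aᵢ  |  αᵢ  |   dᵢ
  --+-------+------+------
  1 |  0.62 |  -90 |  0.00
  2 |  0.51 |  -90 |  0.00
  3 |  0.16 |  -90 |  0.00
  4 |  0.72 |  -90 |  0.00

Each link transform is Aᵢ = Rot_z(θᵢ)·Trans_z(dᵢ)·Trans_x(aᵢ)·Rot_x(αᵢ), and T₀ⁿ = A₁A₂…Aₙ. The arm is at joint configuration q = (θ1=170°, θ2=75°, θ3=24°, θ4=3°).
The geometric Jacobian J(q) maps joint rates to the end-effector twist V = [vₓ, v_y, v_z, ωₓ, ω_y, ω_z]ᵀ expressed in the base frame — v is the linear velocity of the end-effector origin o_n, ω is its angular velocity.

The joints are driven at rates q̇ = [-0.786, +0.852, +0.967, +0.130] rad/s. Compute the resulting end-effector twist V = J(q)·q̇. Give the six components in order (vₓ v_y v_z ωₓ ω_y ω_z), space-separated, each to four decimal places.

1.6035 1.2988 0.0419 0.8060 -0.8867 -0.9852

o_n = [-0.9190, 0.5251, -1.2585]
J₁: ẑ×o_n = [-0.5251, -0.9190, 0.0000], ω = ẑ
J2: z=[-0.1736, -0.9848, 0.0000] o=[-0.6106, 0.1077, 0.0000] → [1.2394, -0.2185, -0.3762, -0.1736, -0.9848, 0.0000]
J3: z=[0.9513, -0.1677, -0.2588] o=[-0.7406, 0.1306, -0.4926] → [0.2306, 0.7748, 0.3453, 0.9513, -0.1677, -0.2588]
J4: z=[0.2623, 0.8814, 0.3929] o=[-0.7665, 0.2012, -0.6338] → [-0.6778, 0.1040, 0.2193, 0.2623, 0.8814, 0.3929]
V = J·q̇ = [1.6035, 1.2988, 0.0419, 0.8060, -0.8867, -0.9852]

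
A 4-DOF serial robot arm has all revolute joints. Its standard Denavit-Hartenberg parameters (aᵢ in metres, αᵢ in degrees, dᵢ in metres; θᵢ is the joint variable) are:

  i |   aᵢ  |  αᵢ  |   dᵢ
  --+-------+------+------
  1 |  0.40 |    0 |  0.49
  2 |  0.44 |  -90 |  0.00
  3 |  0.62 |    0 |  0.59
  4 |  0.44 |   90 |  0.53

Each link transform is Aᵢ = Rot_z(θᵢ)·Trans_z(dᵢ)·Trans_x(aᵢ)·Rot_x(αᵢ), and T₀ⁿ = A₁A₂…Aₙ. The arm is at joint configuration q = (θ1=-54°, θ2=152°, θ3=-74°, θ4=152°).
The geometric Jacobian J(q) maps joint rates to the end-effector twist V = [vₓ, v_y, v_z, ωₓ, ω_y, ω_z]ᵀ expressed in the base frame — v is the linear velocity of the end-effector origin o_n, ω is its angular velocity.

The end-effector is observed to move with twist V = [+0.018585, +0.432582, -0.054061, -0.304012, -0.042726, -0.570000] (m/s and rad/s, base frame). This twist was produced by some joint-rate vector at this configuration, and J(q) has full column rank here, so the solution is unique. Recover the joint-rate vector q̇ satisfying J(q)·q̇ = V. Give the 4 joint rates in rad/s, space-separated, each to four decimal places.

o_n = [-0.9717, 0.2161, 0.6556]
J₁: ẑ×o_n = [-0.2161, -0.9717, 0.0000], ω = ẑ
J2: z=[0.0000, 0.0000, 1.0000] o=[0.2351, -0.3236, 0.4900] → [-0.5397, -1.2069, 0.0000, 0.0000, 0.0000, 1.0000]
J3: z=[-0.9903, -0.1392, 0.0000] o=[0.1739, 0.1121, 0.4900] → [-0.0230, 0.1640, -0.2624, -0.9903, -0.1392, 0.0000]
J4: z=[-0.9903, -0.1392, 0.0000] o=[-0.4342, 0.1992, 1.0860] → [0.0599, -0.4262, -0.0915, -0.9903, -0.1392, 0.0000]
q̇ = J⁺·V = [-0.9110, 0.3410, 0.1520, 0.1550]

-0.9110 0.3410 0.1520 0.1550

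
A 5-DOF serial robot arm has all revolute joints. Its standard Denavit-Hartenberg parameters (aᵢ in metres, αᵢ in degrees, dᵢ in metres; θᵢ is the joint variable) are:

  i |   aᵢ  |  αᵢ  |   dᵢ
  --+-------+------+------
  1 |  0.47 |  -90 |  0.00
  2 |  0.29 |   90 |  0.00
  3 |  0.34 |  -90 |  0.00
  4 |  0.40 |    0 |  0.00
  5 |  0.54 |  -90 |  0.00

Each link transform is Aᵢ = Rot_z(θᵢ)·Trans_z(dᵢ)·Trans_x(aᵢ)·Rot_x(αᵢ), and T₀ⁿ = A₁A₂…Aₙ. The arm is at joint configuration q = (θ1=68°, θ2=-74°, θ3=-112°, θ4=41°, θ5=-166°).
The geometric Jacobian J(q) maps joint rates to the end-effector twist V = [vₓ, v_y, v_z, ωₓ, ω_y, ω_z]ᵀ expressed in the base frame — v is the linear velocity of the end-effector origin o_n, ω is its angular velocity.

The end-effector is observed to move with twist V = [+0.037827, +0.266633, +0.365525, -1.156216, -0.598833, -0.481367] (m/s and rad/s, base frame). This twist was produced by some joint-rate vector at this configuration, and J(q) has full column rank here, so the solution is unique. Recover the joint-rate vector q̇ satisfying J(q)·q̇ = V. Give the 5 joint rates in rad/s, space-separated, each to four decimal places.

-0.0240 0.5600 0.8240 -0.5730 -0.1950

o_n = [0.4139, 0.2024, 0.2088]
J₁: ẑ×o_n = [-0.2024, 0.4139, 0.0000], ω = ẑ
J2: z=[-0.9272, 0.3746, 0.0000] o=[0.1761, 0.4358, 0.0000] → [0.0782, 0.1936, 0.1273, -0.9272, 0.3746, 0.0000]
J3: z=[-0.3601, -0.8913, 0.2756] o=[0.2060, 0.5099, 0.2788] → [0.1472, 0.0321, 0.2960, -0.3601, -0.8913, 0.2756]
J4: z=[0.4431, 0.0966, 0.8913] o=[0.4851, 0.3592, 0.1563] → [0.1449, -0.0867, -0.0626, 0.4431, 0.0966, 0.8913]
J5: z=[0.4431, 0.0966, 0.8913] o=[0.8275, 0.4594, -0.0247] → [0.2516, -0.4720, -0.0739, 0.4431, 0.0966, 0.8913]
q̇ = J⁺·V = [-0.0240, 0.5600, 0.8240, -0.5730, -0.1950]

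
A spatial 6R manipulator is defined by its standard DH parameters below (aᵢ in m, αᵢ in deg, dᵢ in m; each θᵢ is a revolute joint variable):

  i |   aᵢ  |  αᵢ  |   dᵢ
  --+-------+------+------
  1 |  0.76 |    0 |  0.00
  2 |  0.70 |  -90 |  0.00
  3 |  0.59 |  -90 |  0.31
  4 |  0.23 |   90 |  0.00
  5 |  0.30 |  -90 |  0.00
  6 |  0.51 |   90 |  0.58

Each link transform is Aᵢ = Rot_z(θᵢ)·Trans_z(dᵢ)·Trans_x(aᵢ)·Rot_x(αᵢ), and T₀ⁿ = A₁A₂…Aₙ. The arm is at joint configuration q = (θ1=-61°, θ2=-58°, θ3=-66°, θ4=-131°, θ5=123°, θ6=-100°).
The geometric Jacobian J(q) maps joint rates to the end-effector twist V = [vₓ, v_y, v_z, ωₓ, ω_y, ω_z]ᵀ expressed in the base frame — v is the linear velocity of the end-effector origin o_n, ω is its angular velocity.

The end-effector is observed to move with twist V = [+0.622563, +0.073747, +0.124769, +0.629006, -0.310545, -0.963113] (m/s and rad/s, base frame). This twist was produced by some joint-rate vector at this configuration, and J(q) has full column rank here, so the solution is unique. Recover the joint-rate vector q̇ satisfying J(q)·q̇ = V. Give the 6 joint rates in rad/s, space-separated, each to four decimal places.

o_n = [-0.2616, -1.1826, 0.4718]
J₁: ẑ×o_n = [1.1826, -0.2616, 0.0000], ω = ẑ
J2: z=[0.0000, 0.0000, 1.0000] o=[0.3685, -0.6647, 0.0000] → [0.5179, -0.6300, 0.0000, 0.0000, 0.0000, 1.0000]
J3: z=[0.8746, -0.4848, 0.0000] o=[0.0291, -1.2769, 0.0000] → [-0.2287, -0.4126, -0.0584, 0.8746, -0.4848, 0.0000]
J4: z=[-0.4429, -0.7990, -0.4067] o=[0.1839, -1.6371, 0.5390] → [0.2386, 0.1514, -0.5572, -0.4429, -0.7990, -0.4067]
J5: z=[-0.4250, 0.5865, -0.6895] o=[0.3655, -1.6676, 0.4011] → [0.3758, 0.4623, 0.1616, -0.4250, 0.5865, -0.6895]
J6: z=[-0.4209, 0.5463, 0.7242] o=[0.1250, -1.8470, 0.3967] → [-0.4401, -0.2484, -0.0684, -0.4209, 0.5463, 0.7242]
q̇ = J⁺·V = [-0.0980, 0.4040, 0.8680, 0.0680, 0.9950, -0.7670]

-0.0980 0.4040 0.8680 0.0680 0.9950 -0.7670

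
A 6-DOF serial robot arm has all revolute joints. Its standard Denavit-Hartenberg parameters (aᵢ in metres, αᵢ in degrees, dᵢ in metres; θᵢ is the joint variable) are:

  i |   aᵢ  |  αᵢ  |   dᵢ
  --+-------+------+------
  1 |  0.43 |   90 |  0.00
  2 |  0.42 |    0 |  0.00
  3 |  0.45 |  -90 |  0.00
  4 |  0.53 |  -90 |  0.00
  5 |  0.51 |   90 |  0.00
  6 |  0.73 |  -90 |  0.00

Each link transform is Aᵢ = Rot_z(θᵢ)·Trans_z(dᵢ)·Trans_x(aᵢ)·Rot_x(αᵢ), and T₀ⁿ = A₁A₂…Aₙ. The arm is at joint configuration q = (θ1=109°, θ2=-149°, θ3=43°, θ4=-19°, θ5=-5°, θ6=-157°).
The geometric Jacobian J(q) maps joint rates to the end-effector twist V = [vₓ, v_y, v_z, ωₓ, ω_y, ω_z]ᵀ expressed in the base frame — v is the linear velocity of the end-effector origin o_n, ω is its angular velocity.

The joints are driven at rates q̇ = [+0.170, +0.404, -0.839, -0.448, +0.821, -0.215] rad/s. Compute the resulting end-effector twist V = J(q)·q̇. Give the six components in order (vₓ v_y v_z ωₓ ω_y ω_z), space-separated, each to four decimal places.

o_n = [0.4134, -0.0037, -0.8908]
J₁: ẑ×o_n = [0.0037, 0.4134, -0.0000], ω = ẑ
J2: z=[0.9455, 0.3256, 0.0000] o=[-0.1400, 0.4066, 0.0000] → [-0.2900, 0.8423, -0.5681, 0.9455, 0.3256, 0.0000]
J3: z=[0.9455, 0.3256, 0.0000] o=[-0.0228, 0.0662, -0.2163] → [-0.2196, 0.6377, -0.2081, 0.9455, 0.3256, 0.0000]
J4: z=[-0.3130, 0.9089, -0.2756] o=[0.0176, -0.0511, -0.6489] → [-0.2068, -0.1848, -0.3746, -0.3130, 0.9089, -0.2756]
J5: z=[-0.8648, -0.3927, -0.3130] o=[0.2257, -0.1255, -1.1306] → [-0.0560, 0.1486, -0.0316, -0.8648, -0.3927, -0.3130]
J6: z=[-0.3460, 0.9177, -0.1954] o=[0.4113, -0.1565, -1.6046] → [0.6849, 0.2466, -0.0548, -0.3460, 0.9177, -0.1954]
V = J·q̇ = [-0.0329, 0.0273, 0.0987, -0.9067, -1.0685, 0.0786]

-0.0329 0.0273 0.0987 -0.9067 -1.0685 0.0786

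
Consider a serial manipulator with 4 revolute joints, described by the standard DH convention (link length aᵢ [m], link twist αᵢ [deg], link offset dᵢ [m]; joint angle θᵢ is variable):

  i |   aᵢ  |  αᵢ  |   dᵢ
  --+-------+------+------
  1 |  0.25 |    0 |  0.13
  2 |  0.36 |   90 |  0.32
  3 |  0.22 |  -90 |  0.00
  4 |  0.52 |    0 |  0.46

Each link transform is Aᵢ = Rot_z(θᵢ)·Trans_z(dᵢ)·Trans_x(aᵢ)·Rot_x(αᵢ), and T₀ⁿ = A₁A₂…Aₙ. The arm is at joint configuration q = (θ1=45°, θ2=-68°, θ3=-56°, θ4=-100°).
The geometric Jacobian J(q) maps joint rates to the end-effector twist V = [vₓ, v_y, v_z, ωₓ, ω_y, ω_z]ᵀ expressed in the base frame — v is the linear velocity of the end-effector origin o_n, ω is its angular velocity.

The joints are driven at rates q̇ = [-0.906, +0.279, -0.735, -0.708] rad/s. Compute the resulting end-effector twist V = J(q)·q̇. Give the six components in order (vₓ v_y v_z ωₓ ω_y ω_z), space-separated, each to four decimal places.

-0.3952 -0.4094 -0.0330 -0.2531 0.9059 -1.0229

o_n = [0.7259, -0.6126, 0.5997]
J₁: ẑ×o_n = [0.6126, 0.7259, -0.0000], ω = ẑ
J2: z=[0.0000, 0.0000, 1.0000] o=[0.1768, 0.1768, 0.1300] → [0.7894, 0.5491, -0.0000, 0.0000, 0.0000, 1.0000]
J3: z=[-0.3907, -0.9205, 0.0000] o=[0.5082, 0.0361, 0.4500] → [-0.1378, 0.0585, 0.4539, -0.3907, -0.9205, 0.0000]
J4: z=[0.7631, -0.3239, 0.5592] o=[0.6214, -0.0120, 0.2676] → [0.2283, -0.1950, -0.4246, 0.7631, -0.3239, 0.5592]
V = J·q̇ = [-0.3952, -0.4094, -0.0330, -0.2531, 0.9059, -1.0229]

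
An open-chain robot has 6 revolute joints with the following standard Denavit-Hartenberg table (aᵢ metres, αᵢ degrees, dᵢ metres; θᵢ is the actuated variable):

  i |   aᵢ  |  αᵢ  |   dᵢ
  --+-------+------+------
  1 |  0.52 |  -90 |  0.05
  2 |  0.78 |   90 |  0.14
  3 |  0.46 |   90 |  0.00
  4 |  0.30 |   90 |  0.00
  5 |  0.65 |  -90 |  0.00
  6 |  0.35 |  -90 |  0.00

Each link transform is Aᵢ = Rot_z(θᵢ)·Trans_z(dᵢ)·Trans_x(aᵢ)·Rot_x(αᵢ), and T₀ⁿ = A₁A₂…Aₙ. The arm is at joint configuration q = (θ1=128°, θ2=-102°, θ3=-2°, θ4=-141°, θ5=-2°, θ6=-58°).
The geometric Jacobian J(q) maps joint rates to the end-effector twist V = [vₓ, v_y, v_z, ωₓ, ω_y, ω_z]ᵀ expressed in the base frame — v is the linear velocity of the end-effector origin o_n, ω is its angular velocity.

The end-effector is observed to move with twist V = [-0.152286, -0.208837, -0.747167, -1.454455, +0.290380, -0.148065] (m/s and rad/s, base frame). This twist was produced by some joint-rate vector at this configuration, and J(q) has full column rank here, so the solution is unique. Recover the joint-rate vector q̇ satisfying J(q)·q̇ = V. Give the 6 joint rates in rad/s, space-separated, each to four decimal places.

o_n = [-0.7393, 0.6370, 0.3193]
J₁: ẑ×o_n = [-0.6370, -0.7393, 0.0000], ω = ẑ
J2: z=[-0.7880, -0.6157, 0.0000] o=[-0.3201, 0.4098, 0.0500] → [-0.1658, 0.2122, -0.4371, -0.7880, -0.6157, 0.0000]
J3: z=[0.6022, -0.7708, -0.2079] o=[-0.3306, 0.1958, 0.8130] → [0.4722, 0.3822, -0.0493, 0.6022, -0.7708, -0.2079]
J4: z=[0.7831, 0.6210, -0.0341] o=[-0.2591, 0.1303, 1.2626] → [-0.5685, 0.7550, 0.6950, 0.7831, 0.6210, -0.0341]
J5: z=[0.3702, -0.5095, -0.7768] o=[-0.4091, 0.3090, 1.0740] → [0.6393, 0.5359, -0.0468, 0.3702, -0.5095, -0.7768]
J6: z=[0.7651, 0.6414, -0.0561] o=[-0.7515, 0.6819, 0.6662] → [-0.2250, 0.2647, -0.0421, 0.7651, 0.6414, -0.0561]
q̇ = J⁺·V = [-0.7390, 0.8400, -0.7770, -0.6110, -0.5600, 0.4720]

-0.7390 0.8400 -0.7770 -0.6110 -0.5600 0.4720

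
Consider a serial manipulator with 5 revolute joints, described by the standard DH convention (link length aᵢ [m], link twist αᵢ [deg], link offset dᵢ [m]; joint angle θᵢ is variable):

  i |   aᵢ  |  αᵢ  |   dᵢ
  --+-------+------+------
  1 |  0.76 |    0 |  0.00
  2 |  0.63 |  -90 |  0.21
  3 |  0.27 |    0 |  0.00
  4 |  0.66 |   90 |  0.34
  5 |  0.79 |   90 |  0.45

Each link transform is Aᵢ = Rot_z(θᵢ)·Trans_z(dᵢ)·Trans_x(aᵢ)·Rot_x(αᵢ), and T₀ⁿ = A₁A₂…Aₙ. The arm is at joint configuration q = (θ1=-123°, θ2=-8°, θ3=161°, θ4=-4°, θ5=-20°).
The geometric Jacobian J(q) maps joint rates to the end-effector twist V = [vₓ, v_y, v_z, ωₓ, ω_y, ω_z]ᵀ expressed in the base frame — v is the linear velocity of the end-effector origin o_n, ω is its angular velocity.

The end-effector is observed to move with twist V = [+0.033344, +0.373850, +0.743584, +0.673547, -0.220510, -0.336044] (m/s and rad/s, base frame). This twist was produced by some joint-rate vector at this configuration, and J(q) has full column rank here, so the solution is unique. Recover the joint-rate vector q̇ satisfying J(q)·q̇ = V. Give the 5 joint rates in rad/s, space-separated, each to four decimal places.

-0.5660 -0.4190 -0.2310 0.8840 -0.7050

o_n = [0.1245, -0.1244, -0.8401]
J₁: ẑ×o_n = [0.1244, 0.1245, -0.0000], ω = ẑ
J2: z=[0.0000, 0.0000, 1.0000] o=[-0.4139, -0.6374, 0.0000] → [-0.5129, 0.5384, 0.0000, 0.0000, 0.0000, 1.0000]
J3: z=[0.7547, -0.6561, 0.0000] o=[-0.8272, -1.1129, 0.2100] → [0.6889, 0.7925, 1.3703, 0.7547, -0.6561, 0.0000]
J4: z=[0.7547, -0.6561, 0.0000] o=[-0.6598, -0.9202, 0.1221] → [0.6312, 0.7262, 1.1150, 0.7547, -0.6561, 0.0000]
J5: z=[-0.2563, -0.2949, -0.9205] o=[-0.0046, -0.6847, -0.1358] → [0.7234, -0.2993, -0.1056, -0.2563, -0.2949, -0.9205]
q̇ = J⁺·V = [-0.5660, -0.4190, -0.2310, 0.8840, -0.7050]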